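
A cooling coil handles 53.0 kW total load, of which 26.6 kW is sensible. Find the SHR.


SHR = Q_sensible / Q_total
SHR = 26.6 / 53.0
SHR = 0.502

0.502


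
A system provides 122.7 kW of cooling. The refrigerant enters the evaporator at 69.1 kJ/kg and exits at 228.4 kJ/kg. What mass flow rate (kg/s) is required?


dh = 228.4 - 69.1 = 159.3 kJ/kg
m_dot = Q / dh = 122.7 / 159.3 = 0.7702 kg/s

0.7702


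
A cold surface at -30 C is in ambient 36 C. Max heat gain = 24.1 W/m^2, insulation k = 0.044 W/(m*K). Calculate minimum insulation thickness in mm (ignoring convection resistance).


dT = 36 - (-30) = 66 K
thickness = k * dT / q_max * 1000
thickness = 0.044 * 66 / 24.1 * 1000
thickness = 120.5 mm

120.5


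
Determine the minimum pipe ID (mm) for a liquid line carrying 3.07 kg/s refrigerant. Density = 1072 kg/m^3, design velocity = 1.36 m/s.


A = m_dot / (rho * v) = 3.07 / (1072 * 1.36) = 0.002105739684 m^2
d = sqrt(4*A/pi) * 1000
d = 51.8 mm

51.8


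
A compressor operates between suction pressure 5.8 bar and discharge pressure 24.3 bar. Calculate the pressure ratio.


PR = P_high / P_low
PR = 24.3 / 5.8
PR = 4.19

4.19


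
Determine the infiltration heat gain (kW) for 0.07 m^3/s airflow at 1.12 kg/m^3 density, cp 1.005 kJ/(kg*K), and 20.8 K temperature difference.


Q = V_dot * rho * cp * dT
Q = 0.07 * 1.12 * 1.005 * 20.8
Q = 1.639 kW

1.639


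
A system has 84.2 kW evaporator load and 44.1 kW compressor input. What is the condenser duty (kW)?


Q_cond = Q_evap + W
Q_cond = 84.2 + 44.1
Q_cond = 128.3 kW

128.3


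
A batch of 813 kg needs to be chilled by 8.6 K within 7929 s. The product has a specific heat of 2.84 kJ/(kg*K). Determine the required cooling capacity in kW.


Q = m * cp * dT / t
Q = 813 * 2.84 * 8.6 / 7929
Q = 2.504 kW

2.504


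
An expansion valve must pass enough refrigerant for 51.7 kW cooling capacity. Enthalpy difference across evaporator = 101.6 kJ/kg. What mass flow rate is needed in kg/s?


m_dot = Q / dh
m_dot = 51.7 / 101.6
m_dot = 0.5089 kg/s

0.5089


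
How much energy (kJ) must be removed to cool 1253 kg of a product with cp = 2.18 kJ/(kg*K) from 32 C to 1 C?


dT = 32 - (1) = 31 K
Q = m * cp * dT = 1253 * 2.18 * 31
Q = 84678 kJ

84678


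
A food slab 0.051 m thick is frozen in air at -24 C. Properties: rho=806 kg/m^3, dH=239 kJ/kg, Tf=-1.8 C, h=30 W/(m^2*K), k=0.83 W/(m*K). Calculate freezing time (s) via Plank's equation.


dT = -1.8 - (-24) = 22.2 K
term1 = a/(2h) = 0.051/(2*30) = 0.00085
term2 = a^2/(8k) = 0.051^2/(8*0.83) = 0.0003917168675
t = rho*dH*1000/dT * (term1 + term2)
t = 806*239*1000/22.2 * (0.00085 + 0.0003917168675)
t = 10775 s

10775


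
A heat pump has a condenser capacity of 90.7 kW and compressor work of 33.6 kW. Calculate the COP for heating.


COP_hp = Q_cond / W
COP_hp = 90.7 / 33.6
COP_hp = 2.699

2.699


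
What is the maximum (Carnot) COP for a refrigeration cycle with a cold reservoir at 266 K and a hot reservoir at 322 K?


dT = 322 - 266 = 56 K
COP_carnot = T_cold / dT = 266 / 56
COP_carnot = 4.75

4.75


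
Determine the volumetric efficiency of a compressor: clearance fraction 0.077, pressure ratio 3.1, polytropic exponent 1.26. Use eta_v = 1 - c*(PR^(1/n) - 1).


PR^(1/n) = 3.1^(1/1.26) = 2.45453709
eta_v = 1 - 0.077 * (2.45453709 - 1)
eta_v = 0.888

0.888


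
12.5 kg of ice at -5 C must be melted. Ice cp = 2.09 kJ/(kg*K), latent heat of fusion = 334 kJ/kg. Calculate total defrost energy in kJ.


Sensible heat = cp * dT = 2.09 * 5 = 10.45 kJ/kg
Total per kg = 10.45 + 334 = 344.45 kJ/kg
Q = m * total = 12.5 * 344.45
Q = 4305.6 kJ

4305.6


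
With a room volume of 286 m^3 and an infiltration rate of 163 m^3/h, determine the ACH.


ACH = flow / volume
ACH = 163 / 286
ACH = 0.57

0.57


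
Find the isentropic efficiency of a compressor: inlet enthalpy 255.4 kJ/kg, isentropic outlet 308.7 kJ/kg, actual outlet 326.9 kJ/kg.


dh_ideal = 308.7 - 255.4 = 53.3 kJ/kg
dh_actual = 326.9 - 255.4 = 71.5 kJ/kg
eta_s = dh_ideal / dh_actual = 53.3 / 71.5
eta_s = 0.7455

0.7455


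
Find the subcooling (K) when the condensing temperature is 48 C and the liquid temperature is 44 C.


Subcooling = T_cond - T_liquid
Subcooling = 48 - 44
Subcooling = 4 K

4


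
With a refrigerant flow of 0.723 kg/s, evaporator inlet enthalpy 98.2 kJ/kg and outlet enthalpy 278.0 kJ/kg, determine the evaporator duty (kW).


dh = 278.0 - 98.2 = 179.8 kJ/kg
Q_evap = m_dot * dh = 0.723 * 179.8
Q_evap = 130.0 kW

130.0


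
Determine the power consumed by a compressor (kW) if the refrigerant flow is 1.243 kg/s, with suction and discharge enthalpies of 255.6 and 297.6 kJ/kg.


dh = 297.6 - 255.6 = 42.0 kJ/kg
W = m_dot * dh = 1.243 * 42.0 = 52.21 kW

52.21


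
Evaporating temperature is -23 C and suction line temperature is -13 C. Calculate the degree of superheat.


Superheat = T_suction - T_evap
Superheat = -13 - (-23)
Superheat = 10 K

10


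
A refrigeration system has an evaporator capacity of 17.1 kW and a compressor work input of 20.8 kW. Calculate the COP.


COP = Q_evap / W
COP = 17.1 / 20.8
COP = 0.822

0.822


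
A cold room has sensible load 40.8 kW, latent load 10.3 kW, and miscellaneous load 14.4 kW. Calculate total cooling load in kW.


Q_total = Q_s + Q_l + Q_misc
Q_total = 40.8 + 10.3 + 14.4
Q_total = 65.5 kW

65.5


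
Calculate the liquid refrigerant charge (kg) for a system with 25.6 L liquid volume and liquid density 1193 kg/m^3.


Charge = V * rho / 1000
Charge = 25.6 * 1193 / 1000
Charge = 30.54 kg

30.54


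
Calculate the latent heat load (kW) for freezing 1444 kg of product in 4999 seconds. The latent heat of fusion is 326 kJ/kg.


Q_lat = m * h_fg / t
Q_lat = 1444 * 326 / 4999
Q_lat = 94.17 kW

94.17


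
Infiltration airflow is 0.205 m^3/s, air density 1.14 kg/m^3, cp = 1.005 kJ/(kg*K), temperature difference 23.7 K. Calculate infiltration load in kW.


Q = V_dot * rho * cp * dT
Q = 0.205 * 1.14 * 1.005 * 23.7
Q = 5.566 kW

5.566


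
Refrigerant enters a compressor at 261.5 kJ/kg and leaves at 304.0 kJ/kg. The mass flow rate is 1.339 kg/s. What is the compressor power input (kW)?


dh = 304.0 - 261.5 = 42.5 kJ/kg
W = m_dot * dh = 1.339 * 42.5 = 56.91 kW

56.91


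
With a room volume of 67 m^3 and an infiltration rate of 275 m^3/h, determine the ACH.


ACH = flow / volume
ACH = 275 / 67
ACH = 4.104

4.104


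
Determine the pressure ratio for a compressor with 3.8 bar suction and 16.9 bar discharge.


PR = P_high / P_low
PR = 16.9 / 3.8
PR = 4.447

4.447


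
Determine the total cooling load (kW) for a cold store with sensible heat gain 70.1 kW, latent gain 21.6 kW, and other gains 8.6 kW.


Q_total = Q_s + Q_l + Q_misc
Q_total = 70.1 + 21.6 + 8.6
Q_total = 100.3 kW

100.3


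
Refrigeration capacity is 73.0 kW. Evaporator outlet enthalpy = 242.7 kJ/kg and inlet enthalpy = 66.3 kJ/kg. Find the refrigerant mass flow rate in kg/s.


dh = 242.7 - 66.3 = 176.4 kJ/kg
m_dot = Q / dh = 73.0 / 176.4 = 0.4138 kg/s

0.4138


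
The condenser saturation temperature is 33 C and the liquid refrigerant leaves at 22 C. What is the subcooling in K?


Subcooling = T_cond - T_liquid
Subcooling = 33 - 22
Subcooling = 11 K

11


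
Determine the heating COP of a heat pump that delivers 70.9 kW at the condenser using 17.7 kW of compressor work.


COP_hp = Q_cond / W
COP_hp = 70.9 / 17.7
COP_hp = 4.006

4.006


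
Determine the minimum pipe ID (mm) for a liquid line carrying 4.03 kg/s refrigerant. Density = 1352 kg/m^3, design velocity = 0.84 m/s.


A = m_dot / (rho * v) = 4.03 / (1352 * 0.84) = 0.003548534799 m^2
d = sqrt(4*A/pi) * 1000
d = 67.2 mm

67.2


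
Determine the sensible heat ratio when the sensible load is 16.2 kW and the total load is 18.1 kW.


SHR = Q_sensible / Q_total
SHR = 16.2 / 18.1
SHR = 0.895

0.895


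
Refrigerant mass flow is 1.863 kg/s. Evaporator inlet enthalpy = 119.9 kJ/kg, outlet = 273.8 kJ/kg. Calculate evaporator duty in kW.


dh = 273.8 - 119.9 = 153.9 kJ/kg
Q_evap = m_dot * dh = 1.863 * 153.9
Q_evap = 286.72 kW

286.72


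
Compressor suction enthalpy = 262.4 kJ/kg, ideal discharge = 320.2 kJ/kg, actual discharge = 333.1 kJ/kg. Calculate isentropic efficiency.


dh_ideal = 320.2 - 262.4 = 57.8 kJ/kg
dh_actual = 333.1 - 262.4 = 70.7 kJ/kg
eta_s = dh_ideal / dh_actual = 57.8 / 70.7
eta_s = 0.8175

0.8175


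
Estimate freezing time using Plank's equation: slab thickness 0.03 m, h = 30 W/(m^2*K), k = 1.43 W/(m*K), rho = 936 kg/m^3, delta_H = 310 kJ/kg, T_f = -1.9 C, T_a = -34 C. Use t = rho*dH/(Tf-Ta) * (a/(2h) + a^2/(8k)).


dT = -1.9 - (-34) = 32.1 K
term1 = a/(2h) = 0.03/(2*30) = 0.0005
term2 = a^2/(8k) = 0.03^2/(8*1.43) = 0.00007867132867
t = rho*dH*1000/dT * (term1 + term2)
t = 936*310*1000/32.1 * (0.0005 + 0.00007867132867)
t = 5231 s

5231


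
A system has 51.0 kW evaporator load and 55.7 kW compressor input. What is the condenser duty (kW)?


Q_cond = Q_evap + W
Q_cond = 51.0 + 55.7
Q_cond = 106.7 kW

106.7


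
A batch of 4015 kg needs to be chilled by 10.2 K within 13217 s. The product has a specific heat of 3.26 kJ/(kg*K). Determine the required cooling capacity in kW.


Q = m * cp * dT / t
Q = 4015 * 3.26 * 10.2 / 13217
Q = 10.101 kW

10.101


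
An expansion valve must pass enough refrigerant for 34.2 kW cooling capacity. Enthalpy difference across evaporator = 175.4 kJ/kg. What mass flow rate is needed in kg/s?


m_dot = Q / dh
m_dot = 34.2 / 175.4
m_dot = 0.195 kg/s

0.195


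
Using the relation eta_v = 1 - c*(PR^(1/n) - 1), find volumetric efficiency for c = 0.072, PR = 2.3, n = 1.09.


PR^(1/n) = 2.3^(1/1.09) = 2.14714018
eta_v = 1 - 0.072 * (2.14714018 - 1)
eta_v = 0.9174

0.9174


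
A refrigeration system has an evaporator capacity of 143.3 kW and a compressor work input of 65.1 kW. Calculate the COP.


COP = Q_evap / W
COP = 143.3 / 65.1
COP = 2.201

2.201


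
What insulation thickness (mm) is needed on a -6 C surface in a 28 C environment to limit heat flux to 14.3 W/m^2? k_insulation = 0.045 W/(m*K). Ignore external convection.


dT = 28 - (-6) = 34 K
thickness = k * dT / q_max * 1000
thickness = 0.045 * 34 / 14.3 * 1000
thickness = 107.0 mm

107.0


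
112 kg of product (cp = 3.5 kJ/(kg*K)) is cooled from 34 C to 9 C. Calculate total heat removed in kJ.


dT = 34 - (9) = 25 K
Q = m * cp * dT = 112 * 3.5 * 25
Q = 9800 kJ

9800


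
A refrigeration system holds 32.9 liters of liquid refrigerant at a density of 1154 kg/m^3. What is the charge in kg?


Charge = V * rho / 1000
Charge = 32.9 * 1154 / 1000
Charge = 37.97 kg

37.97


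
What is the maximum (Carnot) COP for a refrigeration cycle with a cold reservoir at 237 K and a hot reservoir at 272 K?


dT = 272 - 237 = 35 K
COP_carnot = T_cold / dT = 237 / 35
COP_carnot = 6.771

6.771


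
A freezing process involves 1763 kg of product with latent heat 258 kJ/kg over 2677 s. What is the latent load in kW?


Q_lat = m * h_fg / t
Q_lat = 1763 * 258 / 2677
Q_lat = 169.91 kW

169.91


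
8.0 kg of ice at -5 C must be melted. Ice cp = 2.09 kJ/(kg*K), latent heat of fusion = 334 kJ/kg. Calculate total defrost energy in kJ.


Sensible heat = cp * dT = 2.09 * 5 = 10.45 kJ/kg
Total per kg = 10.45 + 334 = 344.45 kJ/kg
Q = m * total = 8.0 * 344.45
Q = 2755.6 kJ

2755.6


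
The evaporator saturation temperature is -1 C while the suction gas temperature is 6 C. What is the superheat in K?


Superheat = T_suction - T_evap
Superheat = 6 - (-1)
Superheat = 7 K

7


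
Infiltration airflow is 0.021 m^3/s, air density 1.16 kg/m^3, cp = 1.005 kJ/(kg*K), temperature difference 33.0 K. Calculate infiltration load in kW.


Q = V_dot * rho * cp * dT
Q = 0.021 * 1.16 * 1.005 * 33.0
Q = 0.808 kW

0.808


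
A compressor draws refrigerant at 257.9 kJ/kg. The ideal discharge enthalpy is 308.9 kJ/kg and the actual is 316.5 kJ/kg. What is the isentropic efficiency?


dh_ideal = 308.9 - 257.9 = 51.0 kJ/kg
dh_actual = 316.5 - 257.9 = 58.6 kJ/kg
eta_s = dh_ideal / dh_actual = 51.0 / 58.6
eta_s = 0.8703

0.8703


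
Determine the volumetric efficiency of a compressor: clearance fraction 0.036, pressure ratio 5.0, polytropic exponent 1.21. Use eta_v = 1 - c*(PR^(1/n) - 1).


PR^(1/n) = 5.0^(1/1.21) = 3.78147436
eta_v = 1 - 0.036 * (3.78147436 - 1)
eta_v = 0.8999

0.8999


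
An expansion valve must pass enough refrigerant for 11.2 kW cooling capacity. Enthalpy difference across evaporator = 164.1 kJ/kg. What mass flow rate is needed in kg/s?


m_dot = Q / dh
m_dot = 11.2 / 164.1
m_dot = 0.0683 kg/s

0.0683


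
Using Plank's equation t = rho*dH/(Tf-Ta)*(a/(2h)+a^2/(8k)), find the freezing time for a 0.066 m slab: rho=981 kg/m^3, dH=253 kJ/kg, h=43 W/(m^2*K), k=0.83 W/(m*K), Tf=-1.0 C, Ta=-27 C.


dT = -1.0 - (-27) = 26.0 K
term1 = a/(2h) = 0.066/(2*43) = 0.0007674418605
term2 = a^2/(8k) = 0.066^2/(8*0.83) = 0.0006560240964
t = rho*dH*1000/dT * (term1 + term2)
t = 981*253*1000/26.0 * (0.0007674418605 + 0.0006560240964)
t = 13588 s

13588


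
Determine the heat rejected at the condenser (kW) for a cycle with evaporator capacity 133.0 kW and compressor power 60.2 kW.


Q_cond = Q_evap + W
Q_cond = 133.0 + 60.2
Q_cond = 193.2 kW

193.2


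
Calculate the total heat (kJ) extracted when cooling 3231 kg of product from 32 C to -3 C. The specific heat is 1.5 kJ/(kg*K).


dT = 32 - (-3) = 35 K
Q = m * cp * dT = 3231 * 1.5 * 35
Q = 169628 kJ

169628


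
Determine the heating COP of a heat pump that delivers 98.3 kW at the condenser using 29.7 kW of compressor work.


COP_hp = Q_cond / W
COP_hp = 98.3 / 29.7
COP_hp = 3.31

3.31


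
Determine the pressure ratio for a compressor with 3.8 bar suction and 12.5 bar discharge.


PR = P_high / P_low
PR = 12.5 / 3.8
PR = 3.289

3.289


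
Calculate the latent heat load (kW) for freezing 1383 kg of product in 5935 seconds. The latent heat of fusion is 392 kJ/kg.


Q_lat = m * h_fg / t
Q_lat = 1383 * 392 / 5935
Q_lat = 91.35 kW

91.35


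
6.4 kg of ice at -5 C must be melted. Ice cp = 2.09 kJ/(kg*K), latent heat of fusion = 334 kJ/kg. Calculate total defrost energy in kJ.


Sensible heat = cp * dT = 2.09 * 5 = 10.45 kJ/kg
Total per kg = 10.45 + 334 = 344.45 kJ/kg
Q = m * total = 6.4 * 344.45
Q = 2204.5 kJ

2204.5


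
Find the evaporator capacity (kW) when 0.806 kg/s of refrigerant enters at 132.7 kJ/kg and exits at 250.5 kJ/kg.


dh = 250.5 - 132.7 = 117.8 kJ/kg
Q_evap = m_dot * dh = 0.806 * 117.8
Q_evap = 94.95 kW

94.95


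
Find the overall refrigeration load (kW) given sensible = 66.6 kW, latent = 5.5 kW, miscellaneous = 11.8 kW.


Q_total = Q_s + Q_l + Q_misc
Q_total = 66.6 + 5.5 + 11.8
Q_total = 83.9 kW

83.9


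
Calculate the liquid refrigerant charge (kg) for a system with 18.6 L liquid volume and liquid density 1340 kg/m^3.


Charge = V * rho / 1000
Charge = 18.6 * 1340 / 1000
Charge = 24.92 kg

24.92


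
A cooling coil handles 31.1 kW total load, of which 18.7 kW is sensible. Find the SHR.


SHR = Q_sensible / Q_total
SHR = 18.7 / 31.1
SHR = 0.601

0.601


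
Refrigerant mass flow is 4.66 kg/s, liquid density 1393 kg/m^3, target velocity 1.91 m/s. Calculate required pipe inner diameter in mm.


A = m_dot / (rho * v) = 4.66 / (1393 * 1.91) = 0.001751464879 m^2
d = sqrt(4*A/pi) * 1000
d = 47.2 mm

47.2


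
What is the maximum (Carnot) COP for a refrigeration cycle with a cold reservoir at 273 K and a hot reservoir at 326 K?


dT = 326 - 273 = 53 K
COP_carnot = T_cold / dT = 273 / 53
COP_carnot = 5.151

5.151


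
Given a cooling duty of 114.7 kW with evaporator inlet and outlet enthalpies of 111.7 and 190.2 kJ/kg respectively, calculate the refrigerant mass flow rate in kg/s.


dh = 190.2 - 111.7 = 78.5 kJ/kg
m_dot = Q / dh = 114.7 / 78.5 = 1.4611 kg/s

1.4611


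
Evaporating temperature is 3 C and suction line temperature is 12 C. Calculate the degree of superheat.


Superheat = T_suction - T_evap
Superheat = 12 - (3)
Superheat = 9 K

9


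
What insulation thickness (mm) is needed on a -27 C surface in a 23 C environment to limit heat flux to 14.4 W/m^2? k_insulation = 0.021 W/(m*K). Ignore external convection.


dT = 23 - (-27) = 50 K
thickness = k * dT / q_max * 1000
thickness = 0.021 * 50 / 14.4 * 1000
thickness = 72.9 mm

72.9


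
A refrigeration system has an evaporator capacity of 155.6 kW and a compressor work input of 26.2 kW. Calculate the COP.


COP = Q_evap / W
COP = 155.6 / 26.2
COP = 5.939

5.939


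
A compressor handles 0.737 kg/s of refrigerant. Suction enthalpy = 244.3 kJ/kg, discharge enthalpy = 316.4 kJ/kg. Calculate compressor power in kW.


dh = 316.4 - 244.3 = 72.1 kJ/kg
W = m_dot * dh = 0.737 * 72.1 = 53.14 kW

53.14


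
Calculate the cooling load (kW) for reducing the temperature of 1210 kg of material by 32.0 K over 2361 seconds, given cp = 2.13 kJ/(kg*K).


Q = m * cp * dT / t
Q = 1210 * 2.13 * 32.0 / 2361
Q = 34.932 kW

34.932


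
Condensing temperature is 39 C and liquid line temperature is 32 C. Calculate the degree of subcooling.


Subcooling = T_cond - T_liquid
Subcooling = 39 - 32
Subcooling = 7 K

7


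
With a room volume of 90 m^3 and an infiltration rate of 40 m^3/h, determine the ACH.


ACH = flow / volume
ACH = 40 / 90
ACH = 0.444

0.444


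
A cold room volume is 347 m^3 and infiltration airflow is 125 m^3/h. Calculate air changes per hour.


ACH = flow / volume
ACH = 125 / 347
ACH = 0.36

0.36


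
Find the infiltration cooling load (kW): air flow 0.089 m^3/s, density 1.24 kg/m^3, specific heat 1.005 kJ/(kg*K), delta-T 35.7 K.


Q = V_dot * rho * cp * dT
Q = 0.089 * 1.24 * 1.005 * 35.7
Q = 3.96 kW

3.96


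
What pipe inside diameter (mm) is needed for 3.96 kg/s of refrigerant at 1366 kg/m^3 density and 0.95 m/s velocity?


A = m_dot / (rho * v) = 3.96 / (1366 * 0.95) = 0.003051552747 m^2
d = sqrt(4*A/pi) * 1000
d = 62.3 mm

62.3


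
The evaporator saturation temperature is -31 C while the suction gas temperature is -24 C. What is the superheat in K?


Superheat = T_suction - T_evap
Superheat = -24 - (-31)
Superheat = 7 K

7


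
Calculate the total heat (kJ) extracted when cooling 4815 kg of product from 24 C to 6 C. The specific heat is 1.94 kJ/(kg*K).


dT = 24 - (6) = 18 K
Q = m * cp * dT = 4815 * 1.94 * 18
Q = 168140 kJ

168140


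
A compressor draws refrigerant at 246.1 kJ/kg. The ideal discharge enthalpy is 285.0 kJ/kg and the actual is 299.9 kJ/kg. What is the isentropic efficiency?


dh_ideal = 285.0 - 246.1 = 38.9 kJ/kg
dh_actual = 299.9 - 246.1 = 53.8 kJ/kg
eta_s = dh_ideal / dh_actual = 38.9 / 53.8
eta_s = 0.723

0.723


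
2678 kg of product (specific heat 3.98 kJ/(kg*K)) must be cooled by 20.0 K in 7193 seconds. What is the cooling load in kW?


Q = m * cp * dT / t
Q = 2678 * 3.98 * 20.0 / 7193
Q = 29.636 kW

29.636


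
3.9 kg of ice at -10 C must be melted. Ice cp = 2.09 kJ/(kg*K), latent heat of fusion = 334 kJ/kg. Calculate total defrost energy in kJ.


Sensible heat = cp * dT = 2.09 * 10 = 20.9 kJ/kg
Total per kg = 20.9 + 334 = 354.9 kJ/kg
Q = m * total = 3.9 * 354.9
Q = 1384.1 kJ

1384.1


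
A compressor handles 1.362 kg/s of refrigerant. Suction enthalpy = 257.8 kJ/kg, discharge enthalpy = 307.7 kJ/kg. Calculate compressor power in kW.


dh = 307.7 - 257.8 = 49.9 kJ/kg
W = m_dot * dh = 1.362 * 49.9 = 67.96 kW

67.96


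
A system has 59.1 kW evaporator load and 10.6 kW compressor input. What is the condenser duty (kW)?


Q_cond = Q_evap + W
Q_cond = 59.1 + 10.6
Q_cond = 69.7 kW

69.7


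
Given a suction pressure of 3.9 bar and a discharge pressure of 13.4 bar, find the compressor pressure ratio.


PR = P_high / P_low
PR = 13.4 / 3.9
PR = 3.436

3.436


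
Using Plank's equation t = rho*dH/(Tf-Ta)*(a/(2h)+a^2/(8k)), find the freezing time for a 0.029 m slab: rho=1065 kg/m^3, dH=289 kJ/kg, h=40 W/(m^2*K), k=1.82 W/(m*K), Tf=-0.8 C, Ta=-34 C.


dT = -0.8 - (-34) = 33.2 K
term1 = a/(2h) = 0.029/(2*40) = 0.0003625
term2 = a^2/(8k) = 0.029^2/(8*1.82) = 0.00005776098901
t = rho*dH*1000/dT * (term1 + term2)
t = 1065*289*1000/33.2 * (0.0003625 + 0.00005776098901)
t = 3896 s

3896


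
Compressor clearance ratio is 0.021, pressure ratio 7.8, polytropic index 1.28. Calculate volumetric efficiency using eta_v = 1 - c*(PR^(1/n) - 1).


PR^(1/n) = 7.8^(1/1.28) = 4.97678533
eta_v = 1 - 0.021 * (4.97678533 - 1)
eta_v = 0.9165

0.9165


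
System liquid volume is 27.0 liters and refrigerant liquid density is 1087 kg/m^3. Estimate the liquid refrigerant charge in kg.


Charge = V * rho / 1000
Charge = 27.0 * 1087 / 1000
Charge = 29.35 kg

29.35


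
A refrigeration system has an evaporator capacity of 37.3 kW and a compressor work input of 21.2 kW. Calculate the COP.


COP = Q_evap / W
COP = 37.3 / 21.2
COP = 1.759

1.759


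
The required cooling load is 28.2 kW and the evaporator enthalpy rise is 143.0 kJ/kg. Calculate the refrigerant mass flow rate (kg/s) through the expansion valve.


m_dot = Q / dh
m_dot = 28.2 / 143.0
m_dot = 0.1972 kg/s

0.1972


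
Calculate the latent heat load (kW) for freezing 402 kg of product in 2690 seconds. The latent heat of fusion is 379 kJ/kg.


Q_lat = m * h_fg / t
Q_lat = 402 * 379 / 2690
Q_lat = 56.64 kW

56.64


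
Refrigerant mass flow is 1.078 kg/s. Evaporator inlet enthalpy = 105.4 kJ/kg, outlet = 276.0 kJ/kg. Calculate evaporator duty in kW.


dh = 276.0 - 105.4 = 170.6 kJ/kg
Q_evap = m_dot * dh = 1.078 * 170.6
Q_evap = 183.91 kW

183.91


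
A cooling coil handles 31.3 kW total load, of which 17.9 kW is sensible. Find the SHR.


SHR = Q_sensible / Q_total
SHR = 17.9 / 31.3
SHR = 0.572

0.572


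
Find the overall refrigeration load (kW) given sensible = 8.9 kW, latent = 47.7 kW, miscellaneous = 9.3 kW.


Q_total = Q_s + Q_l + Q_misc
Q_total = 8.9 + 47.7 + 9.3
Q_total = 65.9 kW

65.9


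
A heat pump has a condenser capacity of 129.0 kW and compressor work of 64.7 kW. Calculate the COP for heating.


COP_hp = Q_cond / W
COP_hp = 129.0 / 64.7
COP_hp = 1.994

1.994


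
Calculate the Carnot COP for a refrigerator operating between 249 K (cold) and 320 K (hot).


dT = 320 - 249 = 71 K
COP_carnot = T_cold / dT = 249 / 71
COP_carnot = 3.507

3.507


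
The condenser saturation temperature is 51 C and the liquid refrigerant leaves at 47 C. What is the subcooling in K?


Subcooling = T_cond - T_liquid
Subcooling = 51 - 47
Subcooling = 4 K

4


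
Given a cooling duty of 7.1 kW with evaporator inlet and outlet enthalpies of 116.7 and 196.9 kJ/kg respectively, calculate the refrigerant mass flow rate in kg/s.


dh = 196.9 - 116.7 = 80.2 kJ/kg
m_dot = Q / dh = 7.1 / 80.2 = 0.0885 kg/s

0.0885


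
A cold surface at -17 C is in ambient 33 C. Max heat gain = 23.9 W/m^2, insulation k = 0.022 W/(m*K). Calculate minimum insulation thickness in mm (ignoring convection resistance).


dT = 33 - (-17) = 50 K
thickness = k * dT / q_max * 1000
thickness = 0.022 * 50 / 23.9 * 1000
thickness = 46.0 mm

46.0


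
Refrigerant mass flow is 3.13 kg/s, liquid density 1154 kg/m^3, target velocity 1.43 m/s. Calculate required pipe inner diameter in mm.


A = m_dot / (rho * v) = 3.13 / (1154 * 1.43) = 0.001896716801 m^2
d = sqrt(4*A/pi) * 1000
d = 49.1 mm

49.1


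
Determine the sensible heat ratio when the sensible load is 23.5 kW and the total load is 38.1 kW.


SHR = Q_sensible / Q_total
SHR = 23.5 / 38.1
SHR = 0.617

0.617


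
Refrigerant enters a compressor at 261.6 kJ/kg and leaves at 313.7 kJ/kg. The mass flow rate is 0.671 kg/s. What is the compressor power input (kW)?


dh = 313.7 - 261.6 = 52.1 kJ/kg
W = m_dot * dh = 0.671 * 52.1 = 34.96 kW

34.96


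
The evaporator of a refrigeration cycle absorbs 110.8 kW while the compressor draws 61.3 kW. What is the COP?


COP = Q_evap / W
COP = 110.8 / 61.3
COP = 1.808

1.808


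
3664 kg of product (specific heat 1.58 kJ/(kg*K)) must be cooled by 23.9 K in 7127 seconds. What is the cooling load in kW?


Q = m * cp * dT / t
Q = 3664 * 1.58 * 23.9 / 7127
Q = 19.413 kW

19.413


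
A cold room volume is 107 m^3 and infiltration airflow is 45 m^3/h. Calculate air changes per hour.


ACH = flow / volume
ACH = 45 / 107
ACH = 0.421

0.421


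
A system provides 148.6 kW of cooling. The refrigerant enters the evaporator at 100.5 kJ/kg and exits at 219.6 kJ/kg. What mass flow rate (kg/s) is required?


dh = 219.6 - 100.5 = 119.1 kJ/kg
m_dot = Q / dh = 148.6 / 119.1 = 1.2477 kg/s

1.2477


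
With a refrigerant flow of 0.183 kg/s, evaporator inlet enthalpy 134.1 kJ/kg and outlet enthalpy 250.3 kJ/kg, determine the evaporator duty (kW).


dh = 250.3 - 134.1 = 116.2 kJ/kg
Q_evap = m_dot * dh = 0.183 * 116.2
Q_evap = 21.26 kW

21.26


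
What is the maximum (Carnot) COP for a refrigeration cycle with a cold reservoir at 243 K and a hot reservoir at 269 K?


dT = 269 - 243 = 26 K
COP_carnot = T_cold / dT = 243 / 26
COP_carnot = 9.346

9.346


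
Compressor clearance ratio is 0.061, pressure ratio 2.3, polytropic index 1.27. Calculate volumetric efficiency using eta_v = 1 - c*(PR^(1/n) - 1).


PR^(1/n) = 2.3^(1/1.27) = 1.92674867
eta_v = 1 - 0.061 * (1.92674867 - 1)
eta_v = 0.9435

0.9435


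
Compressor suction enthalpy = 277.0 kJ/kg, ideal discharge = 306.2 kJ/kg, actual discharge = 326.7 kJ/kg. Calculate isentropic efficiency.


dh_ideal = 306.2 - 277.0 = 29.2 kJ/kg
dh_actual = 326.7 - 277.0 = 49.7 kJ/kg
eta_s = dh_ideal / dh_actual = 29.2 / 49.7
eta_s = 0.5875

0.5875


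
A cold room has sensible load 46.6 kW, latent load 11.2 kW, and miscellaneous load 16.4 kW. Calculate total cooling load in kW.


Q_total = Q_s + Q_l + Q_misc
Q_total = 46.6 + 11.2 + 16.4
Q_total = 74.2 kW

74.2


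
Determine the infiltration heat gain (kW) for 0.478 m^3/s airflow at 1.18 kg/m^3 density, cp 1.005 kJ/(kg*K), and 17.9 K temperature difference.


Q = V_dot * rho * cp * dT
Q = 0.478 * 1.18 * 1.005 * 17.9
Q = 10.147 kW

10.147


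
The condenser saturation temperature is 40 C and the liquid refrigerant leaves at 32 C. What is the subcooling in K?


Subcooling = T_cond - T_liquid
Subcooling = 40 - 32
Subcooling = 8 K

8


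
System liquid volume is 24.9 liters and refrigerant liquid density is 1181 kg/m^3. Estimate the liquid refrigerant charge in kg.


Charge = V * rho / 1000
Charge = 24.9 * 1181 / 1000
Charge = 29.41 kg

29.41


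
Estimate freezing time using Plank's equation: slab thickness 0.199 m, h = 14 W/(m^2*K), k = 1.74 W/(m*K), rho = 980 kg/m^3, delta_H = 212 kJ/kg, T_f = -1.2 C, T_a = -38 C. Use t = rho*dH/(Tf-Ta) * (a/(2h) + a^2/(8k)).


dT = -1.2 - (-38) = 36.8 K
term1 = a/(2h) = 0.199/(2*14) = 0.007107142857
term2 = a^2/(8k) = 0.199^2/(8*1.74) = 0.002844899425
t = rho*dH*1000/dT * (term1 + term2)
t = 980*212*1000/36.8 * (0.007107142857 + 0.002844899425)
t = 56186 s

56186


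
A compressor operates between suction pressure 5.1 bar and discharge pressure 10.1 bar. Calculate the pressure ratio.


PR = P_high / P_low
PR = 10.1 / 5.1
PR = 1.98

1.98


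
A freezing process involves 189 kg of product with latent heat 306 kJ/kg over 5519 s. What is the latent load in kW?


Q_lat = m * h_fg / t
Q_lat = 189 * 306 / 5519
Q_lat = 10.48 kW

10.48


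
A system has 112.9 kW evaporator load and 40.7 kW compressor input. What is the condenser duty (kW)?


Q_cond = Q_evap + W
Q_cond = 112.9 + 40.7
Q_cond = 153.6 kW

153.6


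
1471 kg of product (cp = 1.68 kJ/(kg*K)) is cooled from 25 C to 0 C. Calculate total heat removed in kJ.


dT = 25 - (0) = 25 K
Q = m * cp * dT = 1471 * 1.68 * 25
Q = 61782 kJ

61782


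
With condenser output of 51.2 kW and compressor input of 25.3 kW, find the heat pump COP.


COP_hp = Q_cond / W
COP_hp = 51.2 / 25.3
COP_hp = 2.024

2.024


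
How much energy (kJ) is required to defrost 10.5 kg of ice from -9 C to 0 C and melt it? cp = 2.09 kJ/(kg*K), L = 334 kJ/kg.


Sensible heat = cp * dT = 2.09 * 9 = 18.81 kJ/kg
Total per kg = 18.81 + 334 = 352.81 kJ/kg
Q = m * total = 10.5 * 352.81
Q = 3704.5 kJ

3704.5


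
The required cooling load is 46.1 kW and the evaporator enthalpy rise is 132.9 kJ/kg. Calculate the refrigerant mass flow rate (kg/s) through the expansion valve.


m_dot = Q / dh
m_dot = 46.1 / 132.9
m_dot = 0.3469 kg/s

0.3469


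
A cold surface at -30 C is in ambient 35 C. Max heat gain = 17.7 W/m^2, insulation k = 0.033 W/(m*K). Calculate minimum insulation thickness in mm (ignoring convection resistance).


dT = 35 - (-30) = 65 K
thickness = k * dT / q_max * 1000
thickness = 0.033 * 65 / 17.7 * 1000
thickness = 121.2 mm

121.2


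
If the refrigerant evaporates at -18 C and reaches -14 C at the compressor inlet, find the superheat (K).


Superheat = T_suction - T_evap
Superheat = -14 - (-18)
Superheat = 4 K

4


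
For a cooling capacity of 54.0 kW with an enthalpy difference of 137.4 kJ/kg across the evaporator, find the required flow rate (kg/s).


m_dot = Q / dh
m_dot = 54.0 / 137.4
m_dot = 0.393 kg/s

0.393


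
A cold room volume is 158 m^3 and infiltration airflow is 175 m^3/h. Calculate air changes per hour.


ACH = flow / volume
ACH = 175 / 158
ACH = 1.108

1.108


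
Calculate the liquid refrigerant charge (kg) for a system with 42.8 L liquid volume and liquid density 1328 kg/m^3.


Charge = V * rho / 1000
Charge = 42.8 * 1328 / 1000
Charge = 56.84 kg

56.84


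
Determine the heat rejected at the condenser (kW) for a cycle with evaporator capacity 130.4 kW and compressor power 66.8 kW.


Q_cond = Q_evap + W
Q_cond = 130.4 + 66.8
Q_cond = 197.2 kW

197.2


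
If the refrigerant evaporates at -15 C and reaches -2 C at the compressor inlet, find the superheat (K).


Superheat = T_suction - T_evap
Superheat = -2 - (-15)
Superheat = 13 K

13


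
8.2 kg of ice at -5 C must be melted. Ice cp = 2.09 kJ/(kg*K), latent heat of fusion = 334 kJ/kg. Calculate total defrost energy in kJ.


Sensible heat = cp * dT = 2.09 * 5 = 10.45 kJ/kg
Total per kg = 10.45 + 334 = 344.45 kJ/kg
Q = m * total = 8.2 * 344.45
Q = 2824.5 kJ

2824.5


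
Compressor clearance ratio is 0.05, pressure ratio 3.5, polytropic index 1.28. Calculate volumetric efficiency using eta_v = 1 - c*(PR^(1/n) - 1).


PR^(1/n) = 3.5^(1/1.28) = 2.66105076
eta_v = 1 - 0.05 * (2.66105076 - 1)
eta_v = 0.9169

0.9169


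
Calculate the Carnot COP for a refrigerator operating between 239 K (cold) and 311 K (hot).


dT = 311 - 239 = 72 K
COP_carnot = T_cold / dT = 239 / 72
COP_carnot = 3.319

3.319


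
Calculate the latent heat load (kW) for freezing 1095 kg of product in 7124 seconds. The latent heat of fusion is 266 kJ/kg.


Q_lat = m * h_fg / t
Q_lat = 1095 * 266 / 7124
Q_lat = 40.89 kW

40.89


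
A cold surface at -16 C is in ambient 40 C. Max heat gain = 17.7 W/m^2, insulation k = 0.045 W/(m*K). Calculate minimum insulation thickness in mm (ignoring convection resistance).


dT = 40 - (-16) = 56 K
thickness = k * dT / q_max * 1000
thickness = 0.045 * 56 / 17.7 * 1000
thickness = 142.4 mm

142.4


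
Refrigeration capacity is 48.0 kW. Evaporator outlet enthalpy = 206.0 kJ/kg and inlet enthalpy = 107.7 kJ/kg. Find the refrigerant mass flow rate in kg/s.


dh = 206.0 - 107.7 = 98.3 kJ/kg
m_dot = Q / dh = 48.0 / 98.3 = 0.4883 kg/s

0.4883


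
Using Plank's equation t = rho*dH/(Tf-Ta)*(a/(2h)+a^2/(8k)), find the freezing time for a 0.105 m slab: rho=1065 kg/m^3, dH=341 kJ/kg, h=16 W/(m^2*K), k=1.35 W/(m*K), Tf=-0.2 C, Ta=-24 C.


dT = -0.2 - (-24) = 23.8 K
term1 = a/(2h) = 0.105/(2*16) = 0.00328125
term2 = a^2/(8k) = 0.105^2/(8*1.35) = 0.001020833333
t = rho*dH*1000/dT * (term1 + term2)
t = 1065*341*1000/23.8 * (0.00328125 + 0.001020833333)
t = 65646 s

65646


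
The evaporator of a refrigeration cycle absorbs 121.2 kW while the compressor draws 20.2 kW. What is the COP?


COP = Q_evap / W
COP = 121.2 / 20.2
COP = 6.0

6.0


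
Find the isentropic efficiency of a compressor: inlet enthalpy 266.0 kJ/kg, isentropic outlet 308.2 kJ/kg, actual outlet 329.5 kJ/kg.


dh_ideal = 308.2 - 266.0 = 42.2 kJ/kg
dh_actual = 329.5 - 266.0 = 63.5 kJ/kg
eta_s = dh_ideal / dh_actual = 42.2 / 63.5
eta_s = 0.6646

0.6646


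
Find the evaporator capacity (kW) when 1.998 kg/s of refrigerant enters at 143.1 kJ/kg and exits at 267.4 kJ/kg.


dh = 267.4 - 143.1 = 124.3 kJ/kg
Q_evap = m_dot * dh = 1.998 * 124.3
Q_evap = 248.35 kW

248.35


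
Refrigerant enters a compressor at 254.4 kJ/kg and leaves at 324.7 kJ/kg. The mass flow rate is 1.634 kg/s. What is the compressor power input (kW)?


dh = 324.7 - 254.4 = 70.3 kJ/kg
W = m_dot * dh = 1.634 * 70.3 = 114.87 kW

114.87


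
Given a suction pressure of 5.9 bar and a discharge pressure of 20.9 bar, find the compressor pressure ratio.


PR = P_high / P_low
PR = 20.9 / 5.9
PR = 3.542

3.542


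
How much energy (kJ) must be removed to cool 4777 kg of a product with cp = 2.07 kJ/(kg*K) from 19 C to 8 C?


dT = 19 - (8) = 11 K
Q = m * cp * dT = 4777 * 2.07 * 11
Q = 108772 kJ

108772


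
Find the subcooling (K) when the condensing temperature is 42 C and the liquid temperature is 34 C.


Subcooling = T_cond - T_liquid
Subcooling = 42 - 34
Subcooling = 8 K

8


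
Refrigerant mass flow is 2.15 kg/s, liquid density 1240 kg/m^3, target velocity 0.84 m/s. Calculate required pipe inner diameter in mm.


A = m_dot / (rho * v) = 2.15 / (1240 * 0.84) = 0.002064132104 m^2
d = sqrt(4*A/pi) * 1000
d = 51.3 mm

51.3


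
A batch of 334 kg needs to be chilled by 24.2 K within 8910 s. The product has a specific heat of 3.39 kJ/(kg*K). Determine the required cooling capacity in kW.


Q = m * cp * dT / t
Q = 334 * 3.39 * 24.2 / 8910
Q = 3.075 kW

3.075


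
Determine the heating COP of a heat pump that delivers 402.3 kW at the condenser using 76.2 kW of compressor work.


COP_hp = Q_cond / W
COP_hp = 402.3 / 76.2
COP_hp = 5.28

5.28


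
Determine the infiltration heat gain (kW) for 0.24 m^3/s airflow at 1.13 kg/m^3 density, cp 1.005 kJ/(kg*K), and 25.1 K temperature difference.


Q = V_dot * rho * cp * dT
Q = 0.24 * 1.13 * 1.005 * 25.1
Q = 6.841 kW

6.841


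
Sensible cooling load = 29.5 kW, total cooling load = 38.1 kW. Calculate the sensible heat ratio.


SHR = Q_sensible / Q_total
SHR = 29.5 / 38.1
SHR = 0.774

0.774


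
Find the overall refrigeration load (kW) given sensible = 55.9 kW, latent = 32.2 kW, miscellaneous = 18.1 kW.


Q_total = Q_s + Q_l + Q_misc
Q_total = 55.9 + 32.2 + 18.1
Q_total = 106.2 kW

106.2


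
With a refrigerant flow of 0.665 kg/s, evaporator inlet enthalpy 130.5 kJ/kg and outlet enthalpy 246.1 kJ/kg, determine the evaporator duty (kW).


dh = 246.1 - 130.5 = 115.6 kJ/kg
Q_evap = m_dot * dh = 0.665 * 115.6
Q_evap = 76.87 kW

76.87


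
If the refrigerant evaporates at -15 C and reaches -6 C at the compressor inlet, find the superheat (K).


Superheat = T_suction - T_evap
Superheat = -6 - (-15)
Superheat = 9 K

9


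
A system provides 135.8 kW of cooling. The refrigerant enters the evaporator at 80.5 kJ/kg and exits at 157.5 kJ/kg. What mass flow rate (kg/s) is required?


dh = 157.5 - 80.5 = 77.0 kJ/kg
m_dot = Q / dh = 135.8 / 77.0 = 1.7636 kg/s

1.7636


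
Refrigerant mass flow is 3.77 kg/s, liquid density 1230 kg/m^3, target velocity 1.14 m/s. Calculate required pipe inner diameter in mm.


A = m_dot / (rho * v) = 3.77 / (1230 * 1.14) = 0.002688632149 m^2
d = sqrt(4*A/pi) * 1000
d = 58.5 mm

58.5


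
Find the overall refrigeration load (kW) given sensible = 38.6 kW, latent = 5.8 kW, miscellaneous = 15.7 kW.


Q_total = Q_s + Q_l + Q_misc
Q_total = 38.6 + 5.8 + 15.7
Q_total = 60.1 kW

60.1


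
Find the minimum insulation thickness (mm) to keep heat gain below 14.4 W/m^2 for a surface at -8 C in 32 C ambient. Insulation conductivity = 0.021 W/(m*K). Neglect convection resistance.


dT = 32 - (-8) = 40 K
thickness = k * dT / q_max * 1000
thickness = 0.021 * 40 / 14.4 * 1000
thickness = 58.3 mm

58.3


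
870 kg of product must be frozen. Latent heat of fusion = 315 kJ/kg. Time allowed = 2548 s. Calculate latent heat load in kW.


Q_lat = m * h_fg / t
Q_lat = 870 * 315 / 2548
Q_lat = 107.55 kW

107.55


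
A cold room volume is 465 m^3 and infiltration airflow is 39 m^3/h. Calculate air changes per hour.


ACH = flow / volume
ACH = 39 / 465
ACH = 0.084

0.084


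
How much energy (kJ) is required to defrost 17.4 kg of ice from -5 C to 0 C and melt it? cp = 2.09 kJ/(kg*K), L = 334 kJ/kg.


Sensible heat = cp * dT = 2.09 * 5 = 10.45 kJ/kg
Total per kg = 10.45 + 334 = 344.45 kJ/kg
Q = m * total = 17.4 * 344.45
Q = 5993.4 kJ

5993.4


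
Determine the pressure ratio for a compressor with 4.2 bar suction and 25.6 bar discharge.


PR = P_high / P_low
PR = 25.6 / 4.2
PR = 6.095

6.095


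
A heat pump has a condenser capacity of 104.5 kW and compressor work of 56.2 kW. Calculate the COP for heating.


COP_hp = Q_cond / W
COP_hp = 104.5 / 56.2
COP_hp = 1.859

1.859


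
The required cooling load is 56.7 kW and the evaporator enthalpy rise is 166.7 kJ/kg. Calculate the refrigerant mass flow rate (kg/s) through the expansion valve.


m_dot = Q / dh
m_dot = 56.7 / 166.7
m_dot = 0.3401 kg/s

0.3401


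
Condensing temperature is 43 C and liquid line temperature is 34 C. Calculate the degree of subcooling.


Subcooling = T_cond - T_liquid
Subcooling = 43 - 34
Subcooling = 9 K

9


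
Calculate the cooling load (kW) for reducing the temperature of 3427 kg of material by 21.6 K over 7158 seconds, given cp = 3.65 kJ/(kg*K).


Q = m * cp * dT / t
Q = 3427 * 3.65 * 21.6 / 7158
Q = 37.746 kW

37.746


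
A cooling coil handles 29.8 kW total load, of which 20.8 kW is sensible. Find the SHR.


SHR = Q_sensible / Q_total
SHR = 20.8 / 29.8
SHR = 0.698

0.698


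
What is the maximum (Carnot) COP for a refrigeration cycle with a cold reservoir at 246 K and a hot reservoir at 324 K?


dT = 324 - 246 = 78 K
COP_carnot = T_cold / dT = 246 / 78
COP_carnot = 3.154

3.154


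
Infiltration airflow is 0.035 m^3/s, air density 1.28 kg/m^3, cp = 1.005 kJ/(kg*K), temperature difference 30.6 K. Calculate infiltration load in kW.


Q = V_dot * rho * cp * dT
Q = 0.035 * 1.28 * 1.005 * 30.6
Q = 1.378 kW

1.378


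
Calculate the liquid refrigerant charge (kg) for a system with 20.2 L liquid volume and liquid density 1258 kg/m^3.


Charge = V * rho / 1000
Charge = 20.2 * 1258 / 1000
Charge = 25.41 kg

25.41


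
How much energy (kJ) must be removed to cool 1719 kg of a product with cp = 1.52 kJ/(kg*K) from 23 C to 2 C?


dT = 23 - (2) = 21 K
Q = m * cp * dT = 1719 * 1.52 * 21
Q = 54870 kJ

54870


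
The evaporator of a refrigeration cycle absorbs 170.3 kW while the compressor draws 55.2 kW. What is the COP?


COP = Q_evap / W
COP = 170.3 / 55.2
COP = 3.085

3.085


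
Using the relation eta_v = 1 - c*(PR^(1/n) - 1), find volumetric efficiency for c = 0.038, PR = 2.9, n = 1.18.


PR^(1/n) = 2.9^(1/1.18) = 2.46525989
eta_v = 1 - 0.038 * (2.46525989 - 1)
eta_v = 0.9443

0.9443


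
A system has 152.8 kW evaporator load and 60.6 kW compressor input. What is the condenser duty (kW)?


Q_cond = Q_evap + W
Q_cond = 152.8 + 60.6
Q_cond = 213.4 kW

213.4


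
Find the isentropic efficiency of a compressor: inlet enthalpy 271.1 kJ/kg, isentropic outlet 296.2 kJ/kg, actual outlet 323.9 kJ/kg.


dh_ideal = 296.2 - 271.1 = 25.1 kJ/kg
dh_actual = 323.9 - 271.1 = 52.8 kJ/kg
eta_s = dh_ideal / dh_actual = 25.1 / 52.8
eta_s = 0.4754

0.4754
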